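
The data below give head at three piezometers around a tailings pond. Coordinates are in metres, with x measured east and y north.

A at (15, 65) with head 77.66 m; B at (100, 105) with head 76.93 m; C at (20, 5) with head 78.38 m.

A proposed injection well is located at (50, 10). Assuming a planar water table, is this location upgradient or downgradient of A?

upgradient

Taking A as reference: B−A = (85, 40, -0.73); C−A = (5, -60, +0.72).
Determinant of the coordinate differences = 85·(-60) − 5·40 = -5300.
∂h/∂x = [(-0.73)·(-60) − (+0.72)·40] / -5300 = -0.002830
∂h/∂y = [85·(+0.72) − 5·(-0.73)] / -5300 = -0.01224
Head at (50, 10) = 77.66 + (-0.002830)·(35) + (-0.01224)·(-55) = 78.23 m.
That is higher than the 77.66 m at A, so the point is upgradient.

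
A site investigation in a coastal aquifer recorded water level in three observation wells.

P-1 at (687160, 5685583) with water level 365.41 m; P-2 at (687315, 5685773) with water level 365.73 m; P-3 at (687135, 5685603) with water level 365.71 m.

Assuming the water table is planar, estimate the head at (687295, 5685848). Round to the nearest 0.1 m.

366.4 m

Three-point gradient (reference P-1): Δ to P-2 = (155, 190, +0.32), Δ to P-3 = (-25, 20, +0.30).
∂h/∂x = -0.006446, ∂h/∂y = +0.006943 (det = 7850).
h(687295, 5685848) = 365.41 + (-0.006446)·(135) + (+0.006943)·(265) = 365.41 -0.870 +1.840 = 366.380 m.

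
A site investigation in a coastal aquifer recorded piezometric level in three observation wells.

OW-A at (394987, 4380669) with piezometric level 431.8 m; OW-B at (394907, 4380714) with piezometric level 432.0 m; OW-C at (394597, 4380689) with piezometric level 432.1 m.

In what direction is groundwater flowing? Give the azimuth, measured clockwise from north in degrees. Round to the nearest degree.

With h = a·x + b·y + c and OW-A as origin, the differences give:
  (-80)·a + 45·b = +0.2
  (-390)·a + 20·b = +0.3
Eliminate b (×20 and ×45, subtract): 15950·a = -9.50 → a = ∂h/∂x = -0.0005956
Back-substitute: b = ∂h/∂y = +0.003386.
Flow direction (−∇h) has components (+0.0005956 E, -0.003386 N).
Azimuth = atan2(E, N) = atan2(+0.0005956, -0.003386) = 170.0° ≈ 170°.

170°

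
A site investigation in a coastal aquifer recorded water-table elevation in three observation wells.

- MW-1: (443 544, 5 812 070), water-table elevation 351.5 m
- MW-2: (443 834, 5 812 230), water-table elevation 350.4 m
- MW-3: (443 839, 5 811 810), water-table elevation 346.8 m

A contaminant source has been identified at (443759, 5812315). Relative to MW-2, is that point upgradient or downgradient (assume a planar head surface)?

Differences from MW-1: to MW-2 (Δx, Δy, Δh) = (290, 160, -1.1); to MW-3 = (295, -260, -4.7).
Determinant of the coordinate differences = 290·(-260) − 295·160 = -122600.
∂h/∂x = [(-1.1)·(-260) − (-4.7)·160] / -122600 = -0.008467
∂h/∂y = [290·(-4.7) − 295·(-1.1)] / -122600 = +0.008471
Head at (443759, 5812315) = 351.5 + (-0.008467)·(215) + (+0.008471)·(245) = 351.75 m.
That is higher than the 350.4 m at MW-2, so the point is upgradient.

upgradient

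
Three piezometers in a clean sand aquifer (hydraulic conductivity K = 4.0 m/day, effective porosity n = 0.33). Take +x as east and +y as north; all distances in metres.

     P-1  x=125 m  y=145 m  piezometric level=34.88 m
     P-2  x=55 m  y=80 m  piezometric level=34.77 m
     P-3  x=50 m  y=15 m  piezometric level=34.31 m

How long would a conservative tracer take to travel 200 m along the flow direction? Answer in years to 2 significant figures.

4.9 years

With h = a·x + b·y + c and P-1 as origin, the differences give:
  (-70)·a + (-65)·b = -0.11
  (-75)·a + (-130)·b = -0.57
Eliminate b (×(-130) and ×(-65), subtract): 4225·a = -22.750 → a = ∂h/∂x = -0.005385
Back-substitute: b = ∂h/∂y = +0.007491.
|∇h| = √(-0.005385² + 0.007491²) = 0.009226
Seepage velocity v = K·i/n = 4.0 × 0.009226 / 0.33 = 0.1118 m/day.
t = 200 / 0.1118 = 1789 days = 4.9 years.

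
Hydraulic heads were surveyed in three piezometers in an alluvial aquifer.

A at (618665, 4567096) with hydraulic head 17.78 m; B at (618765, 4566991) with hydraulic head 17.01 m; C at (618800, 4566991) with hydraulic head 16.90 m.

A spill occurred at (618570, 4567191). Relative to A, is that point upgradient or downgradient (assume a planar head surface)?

Taking A as reference: B−A = (100, -105, -0.77); C−A = (135, -105, -0.88).
Solve a·Δx + b·Δy = Δh: det = 100·(-105) − 135·(-105) = 3675.
∂h/∂x = [(-0.77)·(-105) − (-0.88)·(-105)] / 3675 = -0.003143
∂h/∂y = [100·(-0.88) − 135·(-0.77)] / 3675 = +0.004340
Head at (618570, 4567191) = 17.78 + (-0.003143)·(-95) + (+0.004340)·(95) = 18.49 m.
That is higher than the 17.78 m at A, so the point is upgradient.

upgradient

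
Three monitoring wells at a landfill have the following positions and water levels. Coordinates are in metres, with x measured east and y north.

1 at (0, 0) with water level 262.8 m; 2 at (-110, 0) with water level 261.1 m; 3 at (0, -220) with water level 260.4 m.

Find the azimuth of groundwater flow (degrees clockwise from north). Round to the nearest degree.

∂h/∂x = (261.1 − 262.8) / (-110 − 0) = +0.01545
∂h/∂y = (260.4 − 262.8) / (-220 − 0) = +0.01091
Flow direction (−∇h) has components (-0.01545 E, -0.01091 N).
Azimuth = atan2(E, N) = atan2(-0.01545, -0.01091) = 234.8° ≈ 235°.

235°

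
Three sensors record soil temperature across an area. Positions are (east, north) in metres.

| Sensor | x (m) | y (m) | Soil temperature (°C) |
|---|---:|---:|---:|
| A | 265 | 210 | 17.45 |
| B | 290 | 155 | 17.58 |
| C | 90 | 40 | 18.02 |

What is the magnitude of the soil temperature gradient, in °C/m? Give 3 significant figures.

0.00275 °C/m

Taking A as reference: B−A = (25, -55, +0.13); C−A = (-175, -170, +0.57).
Solve a·Δx + b·Δy = ΔT: det = 25·(-170) − (-175)·(-55) = -13875.
∂T/∂x = [(+0.13)·(-170) − (+0.57)·(-55)] / -13875 = -0.0006667
∂T/∂y = [25·(+0.57) − (-175)·(+0.13)] / -13875 = -0.002667
|∇f| = √(-0.0006667² + -0.002667²) = 0.002749 °C/m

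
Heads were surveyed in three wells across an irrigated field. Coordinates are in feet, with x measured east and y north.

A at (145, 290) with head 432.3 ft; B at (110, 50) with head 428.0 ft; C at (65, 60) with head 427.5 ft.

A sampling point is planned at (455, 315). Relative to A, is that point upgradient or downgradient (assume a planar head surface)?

With h = a·x + b·y + c and A as origin, the differences give:
  (-35)·a + (-240)·b = -4.3
  (-80)·a + (-230)·b = -4.8
Eliminate b (×(-230) and ×(-240), subtract): -11150·a = -163.00 → a = ∂h/∂x = +0.01462
Back-substitute: b = ∂h/∂y = +0.01578.
Head at (455, 315) = 432.3 + (+0.01462)·(310) + (+0.01578)·(25) = 437.23 ft.
That is higher than the 432.3 ft at A, so the point is upgradient.

upgradient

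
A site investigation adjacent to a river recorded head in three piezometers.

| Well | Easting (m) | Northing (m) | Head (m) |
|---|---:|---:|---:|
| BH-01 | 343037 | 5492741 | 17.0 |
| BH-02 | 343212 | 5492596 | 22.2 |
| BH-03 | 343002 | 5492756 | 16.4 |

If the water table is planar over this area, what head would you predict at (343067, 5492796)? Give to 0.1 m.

15.4 m

With h = a·x + b·y + c and BH-01 as origin, the differences give:
  175·a + (-145)·b = +5.2
  (-35)·a + 15·b = -0.6
Eliminate b (×15 and ×(-145), subtract): -2450·a = -9.00 → a = ∂h/∂x = +0.003673
Back-substitute: b = ∂h/∂y = -0.03143.
h(343067, 5492796) = 17.0 + (+0.003673)·(30) + (-0.03143)·(55) = 17.0 +0.110 -1.729 = 15.382 m.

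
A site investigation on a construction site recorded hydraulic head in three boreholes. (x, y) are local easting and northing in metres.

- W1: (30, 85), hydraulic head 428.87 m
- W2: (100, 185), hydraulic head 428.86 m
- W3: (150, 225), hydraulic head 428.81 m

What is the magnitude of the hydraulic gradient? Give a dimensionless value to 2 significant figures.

0.0025

Differences from W1: to W2 (Δx, Δy, Δh) = (70, 100, -0.01); to W3 = (120, 140, -0.06).
Determinant of the coordinate differences = 70·140 − 120·100 = -2200.
∂h/∂x = [(-0.01)·140 − (-0.06)·100] / -2200 = -0.002091
∂h/∂y = [70·(-0.06) − 120·(-0.01)] / -2200 = +0.001364
|∇h| = √(-0.002091² + 0.001364²) = 0.002497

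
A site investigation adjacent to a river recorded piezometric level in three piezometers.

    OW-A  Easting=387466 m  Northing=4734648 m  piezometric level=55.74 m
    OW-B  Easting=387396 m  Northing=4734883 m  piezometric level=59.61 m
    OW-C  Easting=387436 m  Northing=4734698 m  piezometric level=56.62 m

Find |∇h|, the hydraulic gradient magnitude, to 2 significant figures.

0.016

Three-point gradient (reference OW-A): Δ to OW-B = (-70, 235, +3.87), Δ to OW-C = (-30, 50, +0.88).
∂h/∂x = -0.003746, ∂h/∂y = +0.01535 (det = 3550).
|∇h| = √(-0.003746² + 0.01535²) = 0.0158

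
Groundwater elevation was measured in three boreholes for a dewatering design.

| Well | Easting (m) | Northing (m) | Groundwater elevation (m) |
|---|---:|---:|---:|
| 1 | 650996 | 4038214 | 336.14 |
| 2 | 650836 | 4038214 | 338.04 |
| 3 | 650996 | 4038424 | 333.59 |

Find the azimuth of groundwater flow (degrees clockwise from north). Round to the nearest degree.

044°

∂h/∂x = (338.04 − 336.14) / (650836 − 650996) = -0.01188
∂h/∂y = (333.59 − 336.14) / (4038424 − 4038214) = -0.01214
Flow direction (−∇h) has components (+0.01188 E, +0.01214 N).
Azimuth = atan2(E, N) = atan2(+0.01188, +0.01214) = 44.4° ≈ 044°.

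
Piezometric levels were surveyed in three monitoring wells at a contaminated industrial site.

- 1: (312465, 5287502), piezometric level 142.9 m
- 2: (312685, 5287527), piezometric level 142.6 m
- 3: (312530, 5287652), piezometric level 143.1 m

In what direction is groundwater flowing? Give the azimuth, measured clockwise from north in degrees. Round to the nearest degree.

Three-point gradient (reference 1): Δ to 2 = (220, 25, -0.3), Δ to 3 = (65, 150, +0.2).
∂h/∂x = -0.001594, ∂h/∂y = +0.002024 (det = 31375).
Flow direction (−∇h) has components (+0.001594 E, -0.002024 N).
Azimuth = atan2(E, N) = atan2(+0.001594, -0.002024) = 141.8° ≈ 142°.

142°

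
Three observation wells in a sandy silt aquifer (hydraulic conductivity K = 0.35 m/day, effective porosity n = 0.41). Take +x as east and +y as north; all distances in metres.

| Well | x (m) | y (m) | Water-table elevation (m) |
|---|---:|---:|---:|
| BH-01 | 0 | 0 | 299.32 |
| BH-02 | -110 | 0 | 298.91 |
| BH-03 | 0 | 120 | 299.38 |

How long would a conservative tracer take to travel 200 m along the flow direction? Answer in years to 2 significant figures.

∂h/∂x = (298.91 − 299.32) / (-110 − 0) = +0.003727
∂h/∂y = (299.38 − 299.32) / (120 − 0) = +0.0005000
|∇h| = √(0.003727² + 0.0005000²) = 0.00376
Seepage velocity v = K·i/n = 0.35 × 0.00376 / 0.41 = 0.00321 m/day.
t = 200 / 0.00321 = 6.231e+04 days = 171 years.

170 years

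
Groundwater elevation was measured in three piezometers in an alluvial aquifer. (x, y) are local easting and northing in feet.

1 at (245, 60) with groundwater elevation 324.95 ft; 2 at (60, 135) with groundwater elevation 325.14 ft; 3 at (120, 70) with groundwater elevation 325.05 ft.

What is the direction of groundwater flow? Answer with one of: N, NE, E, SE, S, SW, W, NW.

SE

Taking 1 as reference: 2−1 = (-185, 75, +0.19); 3−1 = (-125, 10, +0.10).
Determinant of the coordinate differences = (-185)·10 − (-125)·75 = 7525.
∂h/∂x = [(+0.19)·10 − (+0.10)·75] / 7525 = -0.0007442
∂h/∂y = [(-185)·(+0.10) − (-125)·(+0.19)] / 7525 = +0.0006977
Flow = −∇h = (+0.0007442 east, -0.0006977 north), which points southeast.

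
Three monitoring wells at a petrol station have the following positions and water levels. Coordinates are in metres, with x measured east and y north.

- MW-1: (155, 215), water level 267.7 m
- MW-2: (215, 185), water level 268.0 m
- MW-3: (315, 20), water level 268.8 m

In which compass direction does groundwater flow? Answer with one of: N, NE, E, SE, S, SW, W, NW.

With h = a·x + b·y + c and MW-1 as origin, the differences give:
  60·a + (-30)·b = +0.3
  160·a + (-195)·b = +1.1
Eliminate b (×(-195) and ×(-30), subtract): -6900·a = -25.50 → a = ∂h/∂x = +0.003696
Back-substitute: b = ∂h/∂y = -0.002609.
Flow = −∇h = (-0.003696 east, +0.002609 north), which points northwest.

NW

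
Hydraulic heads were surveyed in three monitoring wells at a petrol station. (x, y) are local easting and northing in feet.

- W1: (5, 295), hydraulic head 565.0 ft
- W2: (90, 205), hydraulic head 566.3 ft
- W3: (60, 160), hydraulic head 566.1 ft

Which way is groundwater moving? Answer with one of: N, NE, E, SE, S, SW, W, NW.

W

Differences from W1: to W2 (Δx, Δy, Δh) = (85, -90, +1.3); to W3 = (55, -135, +1.1).
Determinant of the coordinate differences = 85·(-135) − 55·(-90) = -6525.
∂h/∂x = [(+1.3)·(-135) − (+1.1)·(-90)] / -6525 = +0.01172
∂h/∂y = [85·(+1.1) − 55·(+1.3)] / -6525 = -0.003372
Flow = −∇h = (-0.01172 east, +0.003372 north), which points west.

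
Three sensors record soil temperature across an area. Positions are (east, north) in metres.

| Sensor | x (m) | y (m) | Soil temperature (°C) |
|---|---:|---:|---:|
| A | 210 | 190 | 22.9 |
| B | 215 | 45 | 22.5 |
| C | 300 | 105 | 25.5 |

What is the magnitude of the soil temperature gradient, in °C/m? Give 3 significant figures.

0.0328 °C/m

With T = a·x + b·y + c and A as origin, the differences give:
  5·a + (-145)·b = -0.4
  90·a + (-85)·b = +2.6
Eliminate b (×(-85) and ×(-145), subtract): 12625·a = 411.00 → a = ∂T/∂x = +0.03255
Back-substitute: b = ∂T/∂y = +0.003881.
|∇f| = √(0.03255² + 0.003881²) = 0.03278 °C/m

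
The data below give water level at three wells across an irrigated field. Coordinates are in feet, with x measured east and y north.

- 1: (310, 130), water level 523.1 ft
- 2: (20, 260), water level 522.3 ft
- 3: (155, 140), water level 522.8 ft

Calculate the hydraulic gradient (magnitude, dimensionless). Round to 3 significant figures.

Differences from 1: to 2 (Δx, Δy, Δh) = (-290, 130, -0.8); to 3 = (-155, 10, -0.3).
Solve a·Δx + b·Δy = Δh: det = (-290)·10 − (-155)·130 = 17250.
∂h/∂x = [(-0.8)·10 − (-0.3)·130] / 17250 = +0.001797
∂h/∂y = [(-290)·(-0.3) − (-155)·(-0.8)] / 17250 = -0.002145
|∇h| = √(0.001797² + -0.002145²) = 0.002798

0.00280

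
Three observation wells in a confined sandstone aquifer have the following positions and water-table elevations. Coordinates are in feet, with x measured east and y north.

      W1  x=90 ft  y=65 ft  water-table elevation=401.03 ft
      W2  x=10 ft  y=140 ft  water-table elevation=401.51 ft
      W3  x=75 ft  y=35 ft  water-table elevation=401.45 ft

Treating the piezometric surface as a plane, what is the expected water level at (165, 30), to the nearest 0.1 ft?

Taking W1 as reference: W2−W1 = (-80, 75, +0.48); W3−W1 = (-15, -30, +0.42).
Solve a·Δx + b·Δy = Δh: det = (-80)·(-30) − (-15)·75 = 3525.
∂h/∂x = [(+0.48)·(-30) − (+0.42)·75] / 3525 = -0.01302
∂h/∂y = [(-80)·(+0.42) − (-15)·(+0.48)] / 3525 = -0.007489
h(165, 30) = 401.03 + (-0.01302)·(75) + (-0.007489)·(-35) = 401.03 -0.977 +0.262 = 400.316 ft.

400.3 ft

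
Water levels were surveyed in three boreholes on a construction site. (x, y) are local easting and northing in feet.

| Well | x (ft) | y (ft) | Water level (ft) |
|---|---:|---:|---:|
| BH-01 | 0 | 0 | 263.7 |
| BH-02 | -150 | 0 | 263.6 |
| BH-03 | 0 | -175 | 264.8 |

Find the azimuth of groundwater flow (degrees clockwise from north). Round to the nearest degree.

354°

∂h/∂x = (263.6 − 263.7) / (-150 − 0) = +0.0006667
∂h/∂y = (264.8 − 263.7) / (-175 − 0) = -0.006286
Flow direction (−∇h) has components (-0.0006667 E, +0.006286 N).
Azimuth = atan2(E, N) = atan2(-0.0006667, +0.006286) = 353.9° ≈ 354°.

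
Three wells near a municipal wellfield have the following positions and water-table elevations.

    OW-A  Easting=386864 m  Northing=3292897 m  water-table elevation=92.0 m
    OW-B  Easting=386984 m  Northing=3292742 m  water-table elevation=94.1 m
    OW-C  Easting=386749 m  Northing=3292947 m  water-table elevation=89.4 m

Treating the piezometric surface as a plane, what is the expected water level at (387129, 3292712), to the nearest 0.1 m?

97.6 m

Differences from OW-A: to OW-B (Δx, Δy, Δh) = (120, -155, +2.1); to OW-C = (-115, 50, -2.6).
Determinant of the coordinate differences = 120·50 − (-115)·(-155) = -11825.
∂h/∂x = [(+2.1)·50 − (-2.6)·(-155)] / -11825 = +0.02520
∂h/∂y = [120·(-2.6) − (-115)·(+2.1)] / -11825 = +0.005962
h(387129, 3292712) = 92.0 + (+0.02520)·(265) + (+0.005962)·(-185) = 92.0 +6.678 -1.103 = 97.575 m.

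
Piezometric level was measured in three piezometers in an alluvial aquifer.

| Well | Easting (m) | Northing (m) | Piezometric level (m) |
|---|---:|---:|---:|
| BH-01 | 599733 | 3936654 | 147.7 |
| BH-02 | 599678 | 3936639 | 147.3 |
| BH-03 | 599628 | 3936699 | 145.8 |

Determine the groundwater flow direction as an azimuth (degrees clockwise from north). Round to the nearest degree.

323°

Differences from BH-01: to BH-02 (Δx, Δy, Δh) = (-55, -15, -0.4); to BH-03 = (-105, 45, -1.9).
Solve a·Δx + b·Δy = Δh: det = (-55)·45 − (-105)·(-15) = -4050.
∂h/∂x = [(-0.4)·45 − (-1.9)·(-15)] / -4050 = +0.01148
∂h/∂y = [(-55)·(-1.9) − (-105)·(-0.4)] / -4050 = -0.01543
Flow direction (−∇h) has components (-0.01148 E, +0.01543 N).
Azimuth = atan2(E, N) = atan2(-0.01148, +0.01543) = 323.4° ≈ 323°.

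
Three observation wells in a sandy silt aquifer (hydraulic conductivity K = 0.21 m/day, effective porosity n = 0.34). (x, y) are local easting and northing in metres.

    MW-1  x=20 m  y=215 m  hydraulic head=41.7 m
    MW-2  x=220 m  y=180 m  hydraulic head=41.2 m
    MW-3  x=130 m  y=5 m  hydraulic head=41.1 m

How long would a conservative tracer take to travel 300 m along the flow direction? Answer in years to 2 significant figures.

Differences from MW-1: to MW-2 (Δx, Δy, Δh) = (200, -35, -0.5); to MW-3 = (110, -210, -0.6).
Determinant of the coordinate differences = 200·(-210) − 110·(-35) = -38150.
∂h/∂x = [(-0.5)·(-210) − (-0.6)·(-35)] / -38150 = -0.002202
∂h/∂y = [200·(-0.6) − 110·(-0.5)] / -38150 = +0.001704
|∇h| = √(-0.002202² + 0.001704²) = 0.002784
Seepage velocity v = K·i/n = 0.21 × 0.002784 / 0.34 = 0.00172 m/day.
t = 300 / 0.00172 = 1.744e+05 days = 477 years.

480 years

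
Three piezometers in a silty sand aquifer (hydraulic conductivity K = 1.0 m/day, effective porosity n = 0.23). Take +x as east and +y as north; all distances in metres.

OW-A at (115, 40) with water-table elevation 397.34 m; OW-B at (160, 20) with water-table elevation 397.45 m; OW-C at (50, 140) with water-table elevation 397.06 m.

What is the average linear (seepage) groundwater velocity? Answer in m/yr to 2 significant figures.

3.8 m/yr

Taking OW-A as reference: OW-B−OW-A = (45, -20, +0.11); OW-C−OW-A = (-65, 100, -0.28).
Determinant of the coordinate differences = 45·100 − (-65)·(-20) = 3200.
∂h/∂x = [(+0.11)·100 − (-0.28)·(-20)] / 3200 = +0.001688
∂h/∂y = [45·(-0.28) − (-65)·(+0.11)] / 3200 = -0.001703
|∇h| = √(0.001688² + -0.001703²) = 0.002398
Seepage velocity v = K·i/n = 1.0 × 0.002398 / 0.23 = 0.01043 m/day = 3.81 m/yr.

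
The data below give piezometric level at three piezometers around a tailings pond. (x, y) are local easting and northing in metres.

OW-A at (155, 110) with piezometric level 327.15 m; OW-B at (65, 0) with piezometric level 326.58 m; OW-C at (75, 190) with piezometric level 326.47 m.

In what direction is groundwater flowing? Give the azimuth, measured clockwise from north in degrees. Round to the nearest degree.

Differences from OW-A: to OW-B (Δx, Δy, Δh) = (-90, -110, -0.57); to OW-C = (-80, 80, -0.68).
Solve a·Δx + b·Δy = Δh: det = (-90)·80 − (-80)·(-110) = -16000.
∂h/∂x = [(-0.57)·80 − (-0.68)·(-110)] / -16000 = +0.007525
∂h/∂y = [(-90)·(-0.68) − (-80)·(-0.57)] / -16000 = -0.0009750
Flow direction (−∇h) has components (-0.007525 E, +0.0009750 N).
Azimuth = atan2(E, N) = atan2(-0.007525, +0.0009750) = 277.4° ≈ 277°.

277°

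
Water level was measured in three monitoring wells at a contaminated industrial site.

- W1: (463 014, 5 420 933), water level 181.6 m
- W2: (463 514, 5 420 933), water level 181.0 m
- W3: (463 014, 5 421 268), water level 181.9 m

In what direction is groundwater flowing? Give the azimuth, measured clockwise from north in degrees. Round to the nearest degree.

127°

∂h/∂x = (181.0 − 181.6) / (463514 − 463014) = -0.001200
∂h/∂y = (181.9 − 181.6) / (5421268 − 5420933) = +0.0008955
Flow direction (−∇h) has components (+0.001200 E, -0.0008955 N).
Azimuth = atan2(E, N) = atan2(+0.001200, -0.0008955) = 126.7° ≈ 127°.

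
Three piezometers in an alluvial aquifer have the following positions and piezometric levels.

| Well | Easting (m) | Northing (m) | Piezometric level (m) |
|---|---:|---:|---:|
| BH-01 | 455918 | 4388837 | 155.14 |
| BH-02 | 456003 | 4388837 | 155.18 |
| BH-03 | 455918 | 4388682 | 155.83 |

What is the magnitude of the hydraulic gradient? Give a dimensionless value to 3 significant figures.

0.00448

∂h/∂x = (155.18 − 155.14) / (456003 − 455918) = +0.0004706
∂h/∂y = (155.83 − 155.14) / (4388682 − 4388837) = -0.004452
|∇h| = √(0.0004706² + -0.004452²) = 0.004477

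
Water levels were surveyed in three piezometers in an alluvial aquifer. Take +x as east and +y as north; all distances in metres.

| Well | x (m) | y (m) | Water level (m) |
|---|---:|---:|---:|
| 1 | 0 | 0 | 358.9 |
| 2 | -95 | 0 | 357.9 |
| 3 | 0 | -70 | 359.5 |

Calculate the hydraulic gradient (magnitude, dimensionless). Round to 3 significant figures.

∂h/∂x = (357.9 − 358.9) / (-95 − 0) = +0.01053
∂h/∂y = (359.5 − 358.9) / (-70 − 0) = -0.008571
|∇h| = √(0.01053² + -0.008571²) = 0.01358

0.0136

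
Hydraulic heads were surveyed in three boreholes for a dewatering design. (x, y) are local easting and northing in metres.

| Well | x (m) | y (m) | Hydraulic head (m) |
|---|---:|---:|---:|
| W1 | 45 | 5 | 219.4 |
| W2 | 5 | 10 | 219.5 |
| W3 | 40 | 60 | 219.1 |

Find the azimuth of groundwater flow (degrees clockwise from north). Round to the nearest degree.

029°

Taking W1 as reference: W2−W1 = (-40, 5, +0.1); W3−W1 = (-5, 55, -0.3).
Solve a·Δx + b·Δy = Δh: det = (-40)·55 − (-5)·5 = -2175.
∂h/∂x = [(+0.1)·55 − (-0.3)·5] / -2175 = -0.003218
∂h/∂y = [(-40)·(-0.3) − (-5)·(+0.1)] / -2175 = -0.005747
Flow direction (−∇h) has components (+0.003218 E, +0.005747 N).
Azimuth = atan2(E, N) = atan2(+0.003218, +0.005747) = 29.2° ≈ 029°.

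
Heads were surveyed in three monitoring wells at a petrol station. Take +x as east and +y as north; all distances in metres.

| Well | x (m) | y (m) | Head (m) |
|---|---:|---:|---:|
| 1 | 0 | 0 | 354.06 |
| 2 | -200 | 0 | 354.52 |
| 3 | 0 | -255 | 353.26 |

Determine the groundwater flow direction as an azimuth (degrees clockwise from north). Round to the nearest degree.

144°

∂h/∂x = (354.52 − 354.06) / (-200 − 0) = -0.002300
∂h/∂y = (353.26 − 354.06) / (-255 − 0) = +0.003137
Flow direction (−∇h) has components (+0.002300 E, -0.003137 N).
Azimuth = atan2(E, N) = atan2(+0.002300, -0.003137) = 143.8° ≈ 144°.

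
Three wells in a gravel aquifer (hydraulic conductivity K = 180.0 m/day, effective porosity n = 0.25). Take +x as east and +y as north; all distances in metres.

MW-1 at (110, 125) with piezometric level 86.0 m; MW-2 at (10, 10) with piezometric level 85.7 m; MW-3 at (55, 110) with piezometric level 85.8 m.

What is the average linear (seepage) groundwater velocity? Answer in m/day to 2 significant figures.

Three-point gradient (reference MW-1): Δ to MW-2 = (-100, -115, -0.3), Δ to MW-3 = (-55, -15, -0.2).
∂h/∂x = +0.003834, ∂h/∂y = -0.0007254 (det = -4825).
|∇h| = √(0.003834² + -0.0007254²) = 0.003902
Seepage velocity v = K·i/n = 180.0 × 0.003902 / 0.25 = 2.809 m/day.

2.8 m/day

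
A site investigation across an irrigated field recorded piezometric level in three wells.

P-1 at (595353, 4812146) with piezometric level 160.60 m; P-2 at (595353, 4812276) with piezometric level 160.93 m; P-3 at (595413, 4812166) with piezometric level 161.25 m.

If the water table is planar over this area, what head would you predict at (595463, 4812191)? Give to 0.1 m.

161.8 m

Taking P-1 as reference: P-2−P-1 = (0, 130, +0.33); P-3−P-1 = (60, 20, +0.65).
Solve a·Δx + b·Δy = Δh: det = 0·20 − 60·130 = -7800.
∂h/∂x = [(+0.33)·20 − (+0.65)·130] / -7800 = +0.009987
∂h/∂y = [0·(+0.65) − 60·(+0.33)] / -7800 = +0.002538
h(595463, 4812191) = 160.60 + (+0.009987)·(110) + (+0.002538)·(45) = 160.60 +1.099 +0.114 = 161.813 m.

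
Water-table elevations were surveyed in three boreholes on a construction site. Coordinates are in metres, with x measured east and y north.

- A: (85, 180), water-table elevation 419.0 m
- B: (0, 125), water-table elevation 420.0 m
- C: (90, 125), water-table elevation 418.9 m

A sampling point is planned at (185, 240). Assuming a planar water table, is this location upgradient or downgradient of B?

Taking A as reference: B−A = (-85, -55, +1.0); C−A = (5, -55, -0.1).
Determinant of the coordinate differences = (-85)·(-55) − 5·(-55) = 4950.
∂h/∂x = [(+1.0)·(-55) − (-0.1)·(-55)] / 4950 = -0.01222
∂h/∂y = [(-85)·(-0.1) − 5·(+1.0)] / 4950 = +0.0007071
Head at (185, 240) = 419.0 + (-0.01222)·(100) + (+0.0007071)·(60) = 417.82 m.
That is lower than the 420.0 m at B, so the point is downgradient.

downgradient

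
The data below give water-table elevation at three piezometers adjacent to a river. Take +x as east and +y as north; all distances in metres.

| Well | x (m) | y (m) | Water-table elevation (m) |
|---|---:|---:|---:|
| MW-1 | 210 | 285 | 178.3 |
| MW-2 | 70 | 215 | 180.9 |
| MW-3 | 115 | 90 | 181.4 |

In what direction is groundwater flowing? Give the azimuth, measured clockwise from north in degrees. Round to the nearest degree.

057°

With h = a·x + b·y + c and MW-1 as origin, the differences give:
  (-140)·a + (-70)·b = +2.6
  (-95)·a + (-195)·b = +3.1
Eliminate b (×(-195) and ×(-70), subtract): 20650·a = -290.00 → a = ∂h/∂x = -0.01404
Back-substitute: b = ∂h/∂y = -0.009056.
Flow direction (−∇h) has components (+0.01404 E, +0.009056 N).
Azimuth = atan2(E, N) = atan2(+0.01404, +0.009056) = 57.2° ≈ 057°.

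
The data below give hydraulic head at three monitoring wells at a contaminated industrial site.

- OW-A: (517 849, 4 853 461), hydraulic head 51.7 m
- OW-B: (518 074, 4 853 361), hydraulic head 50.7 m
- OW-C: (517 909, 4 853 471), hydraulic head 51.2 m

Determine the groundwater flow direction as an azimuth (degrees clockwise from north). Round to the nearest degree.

049°

Three-point gradient (reference OW-A): Δ to OW-B = (225, -100, -1.0), Δ to OW-C = (60, 10, -0.5).
∂h/∂x = -0.007273, ∂h/∂y = -0.006364 (det = 8250).
Flow direction (−∇h) has components (+0.007273 E, +0.006364 N).
Azimuth = atan2(E, N) = atan2(+0.007273, +0.006364) = 48.8° ≈ 049°.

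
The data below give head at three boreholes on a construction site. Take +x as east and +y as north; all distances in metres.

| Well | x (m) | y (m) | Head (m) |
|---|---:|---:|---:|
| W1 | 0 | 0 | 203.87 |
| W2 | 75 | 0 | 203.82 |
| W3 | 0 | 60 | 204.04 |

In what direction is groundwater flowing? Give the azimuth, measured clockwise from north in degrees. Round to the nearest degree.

167°

∂h/∂x = (203.82 − 203.87) / (75 − 0) = -0.0006667
∂h/∂y = (204.04 − 203.87) / (60 − 0) = +0.002833
Flow direction (−∇h) has components (+0.0006667 E, -0.002833 N).
Azimuth = atan2(E, N) = atan2(+0.0006667, -0.002833) = 166.8° ≈ 167°.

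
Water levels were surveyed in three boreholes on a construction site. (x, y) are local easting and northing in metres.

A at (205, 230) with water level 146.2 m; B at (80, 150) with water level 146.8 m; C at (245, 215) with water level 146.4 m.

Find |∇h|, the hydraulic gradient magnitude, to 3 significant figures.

0.00975

Taking A as reference: B−A = (-125, -80, +0.6); C−A = (40, -15, +0.2).
Determinant of the coordinate differences = (-125)·(-15) − 40·(-80) = 5075.
∂h/∂x = [(+0.6)·(-15) − (+0.2)·(-80)] / 5075 = +0.001379
∂h/∂y = [(-125)·(+0.2) − 40·(+0.6)] / 5075 = -0.009655
|∇h| = √(0.001379² + -0.009655²) = 0.009753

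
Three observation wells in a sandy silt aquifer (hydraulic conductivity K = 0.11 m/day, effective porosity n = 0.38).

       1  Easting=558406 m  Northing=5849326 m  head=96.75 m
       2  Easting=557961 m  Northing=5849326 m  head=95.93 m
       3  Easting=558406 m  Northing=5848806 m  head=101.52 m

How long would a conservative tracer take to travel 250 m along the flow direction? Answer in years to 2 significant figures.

∂h/∂x = (95.93 − 96.75) / (557961 − 558406) = +0.001843
∂h/∂y = (101.52 − 96.75) / (5848806 − 5849326) = -0.009173
|∇h| = √(0.001843² + -0.009173²) = 0.009356
Seepage velocity v = K·i/n = 0.11 × 0.009356 / 0.38 = 0.002708 m/day.
t = 250 / 0.002708 = 9.232e+04 days = 253 years.

250 years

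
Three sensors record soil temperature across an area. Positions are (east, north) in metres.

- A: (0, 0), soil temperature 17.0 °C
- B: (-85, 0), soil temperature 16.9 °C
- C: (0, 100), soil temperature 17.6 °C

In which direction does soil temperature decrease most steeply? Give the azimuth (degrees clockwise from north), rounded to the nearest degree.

191°

∂T/∂x = (16.9 − 17.0) / (-85 − 0) = +0.001176
∂T/∂y = (17.6 − 17.0) / (100 − 0) = +0.006000
Steepest decrease is along −∇f: components (-0.001176 E, -0.006000 N).
Azimuth = atan2(-0.001176, -0.006000) = 191.1° ≈ 191°.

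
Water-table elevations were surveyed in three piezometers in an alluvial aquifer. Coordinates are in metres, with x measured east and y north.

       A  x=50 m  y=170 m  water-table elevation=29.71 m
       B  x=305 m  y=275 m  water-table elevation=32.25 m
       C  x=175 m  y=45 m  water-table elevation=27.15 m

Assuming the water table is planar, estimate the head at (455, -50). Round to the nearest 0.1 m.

With h = a·x + b·y + c and A as origin, the differences give:
  255·a + 105·b = +2.54
  125·a + (-125)·b = -2.56
Eliminate b (×(-125) and ×105, subtract): -45000·a = -48.700 → a = ∂h/∂x = +0.001082
Back-substitute: b = ∂h/∂y = +0.02156.
h(455, -50) = 29.71 + (+0.001082)·(405) + (+0.02156)·(-220) = 29.71 +0.438 -4.744 = 25.405 m.

25.4 m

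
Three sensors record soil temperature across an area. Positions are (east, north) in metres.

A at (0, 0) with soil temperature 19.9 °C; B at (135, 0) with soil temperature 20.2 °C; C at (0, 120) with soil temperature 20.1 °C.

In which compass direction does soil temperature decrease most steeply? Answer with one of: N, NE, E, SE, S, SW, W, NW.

∂T/∂x = (20.2 − 19.9) / (135 − 0) = +0.002222
∂T/∂y = (20.1 − 19.9) / (120 − 0) = +0.001667
Steepest decrease is along −∇f = (-0.002222 E, -0.001667 N) → southwest.

SW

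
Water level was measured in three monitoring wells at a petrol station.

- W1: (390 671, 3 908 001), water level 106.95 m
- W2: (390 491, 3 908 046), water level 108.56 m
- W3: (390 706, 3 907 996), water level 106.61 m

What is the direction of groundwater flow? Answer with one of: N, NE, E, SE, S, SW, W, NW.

NE

With h = a·x + b·y + c and W1 as origin, the differences give:
  (-180)·a + 45·b = +1.61
  35·a + (-5)·b = -0.34
Eliminate b (×(-5) and ×45, subtract): -675·a = 7.250 → a = ∂h/∂x = -0.01074
Back-substitute: b = ∂h/∂y = -0.007185.
Flow = −∇h = (+0.01074 east, +0.007185 north), which points northeast.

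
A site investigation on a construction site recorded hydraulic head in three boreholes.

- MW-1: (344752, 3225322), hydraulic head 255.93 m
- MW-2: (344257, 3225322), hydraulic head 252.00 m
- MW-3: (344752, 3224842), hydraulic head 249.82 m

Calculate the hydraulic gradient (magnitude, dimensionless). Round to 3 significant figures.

∂h/∂x = (252.00 − 255.93) / (344257 − 344752) = +0.007939
∂h/∂y = (249.82 − 255.93) / (3224842 − 3225322) = +0.01273
|∇h| = √(0.007939² + 0.01273²) = 0.015

0.0150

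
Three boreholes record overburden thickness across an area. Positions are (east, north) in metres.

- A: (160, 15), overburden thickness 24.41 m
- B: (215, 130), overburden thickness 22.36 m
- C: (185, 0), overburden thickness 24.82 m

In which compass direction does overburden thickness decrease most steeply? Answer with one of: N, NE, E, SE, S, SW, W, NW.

Three-point gradient (reference A): Δ to B = (55, 115, -2.05), Δ to C = (25, -15, +0.41).
∂d/∂x = +0.004432, ∂d/∂y = -0.01995 (det = -3700).
Steepest decrease is along −∇f = (-0.004432 E, +0.01995 N) → north.

N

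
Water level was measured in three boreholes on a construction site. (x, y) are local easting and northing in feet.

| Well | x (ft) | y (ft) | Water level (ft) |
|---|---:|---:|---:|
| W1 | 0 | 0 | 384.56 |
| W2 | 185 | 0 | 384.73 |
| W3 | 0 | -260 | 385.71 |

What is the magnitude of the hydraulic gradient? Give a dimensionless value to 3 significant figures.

0.00452

∂h/∂x = (384.73 − 384.56) / (185 − 0) = +0.0009189
∂h/∂y = (385.71 − 384.56) / (-260 − 0) = -0.004423
|∇h| = √(0.0009189² + -0.004423²) = 0.004517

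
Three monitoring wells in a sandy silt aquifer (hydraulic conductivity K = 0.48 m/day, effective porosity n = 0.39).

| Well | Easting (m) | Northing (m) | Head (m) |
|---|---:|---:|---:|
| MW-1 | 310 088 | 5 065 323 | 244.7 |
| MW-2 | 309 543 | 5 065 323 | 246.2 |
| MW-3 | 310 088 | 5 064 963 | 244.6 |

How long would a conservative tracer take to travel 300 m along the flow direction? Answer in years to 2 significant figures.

∂h/∂x = (246.2 − 244.7) / (309543 − 310088) = -0.002752
∂h/∂y = (244.6 − 244.7) / (5064963 − 5065323) = +0.0002778
|∇h| = √(-0.002752² + 0.0002778²) = 0.002766
Seepage velocity v = K·i/n = 0.48 × 0.002766 / 0.39 = 0.003404 m/day.
t = 300 / 0.003404 = 8.813e+04 days = 241 years.

240 years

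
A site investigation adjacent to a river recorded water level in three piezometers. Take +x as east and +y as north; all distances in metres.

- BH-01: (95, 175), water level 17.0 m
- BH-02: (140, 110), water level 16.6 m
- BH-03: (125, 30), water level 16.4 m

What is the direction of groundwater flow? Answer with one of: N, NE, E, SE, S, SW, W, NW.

SE

With h = a·x + b·y + c and BH-01 as origin, the differences give:
  45·a + (-65)·b = -0.4
  30·a + (-145)·b = -0.6
Eliminate b (×(-145) and ×(-65), subtract): -4575·a = 19.00 → a = ∂h/∂x = -0.004153
Back-substitute: b = ∂h/∂y = +0.003279.
Flow = −∇h = (+0.004153 east, -0.003279 north), which points southeast.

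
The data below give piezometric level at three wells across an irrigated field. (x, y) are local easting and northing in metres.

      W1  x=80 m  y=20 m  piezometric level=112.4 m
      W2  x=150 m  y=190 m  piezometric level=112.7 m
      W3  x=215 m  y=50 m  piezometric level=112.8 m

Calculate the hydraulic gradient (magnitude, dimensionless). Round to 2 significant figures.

With h = a·x + b·y + c and W1 as origin, the differences give:
  70·a + 170·b = +0.3
  135·a + 30·b = +0.4
Eliminate b (×30 and ×170, subtract): -20850·a = -59.00 → a = ∂h/∂x = +0.002830
Back-substitute: b = ∂h/∂y = +0.0005995.
|∇h| = √(0.002830² + 0.0005995²) = 0.002893

0.0029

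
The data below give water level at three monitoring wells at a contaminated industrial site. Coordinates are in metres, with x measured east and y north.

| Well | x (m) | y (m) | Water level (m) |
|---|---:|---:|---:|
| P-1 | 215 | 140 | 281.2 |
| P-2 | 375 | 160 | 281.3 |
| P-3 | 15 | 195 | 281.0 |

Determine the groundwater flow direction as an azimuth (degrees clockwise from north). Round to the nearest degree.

322°

With h = a·x + b·y + c and P-1 as origin, the differences give:
  160·a + 20·b = +0.1
  (-200)·a + 55·b = -0.2
Eliminate b (×55 and ×20, subtract): 12800·a = 9.50 → a = ∂h/∂x = +0.0007422
Back-substitute: b = ∂h/∂y = -0.0009375.
Flow direction (−∇h) has components (-0.0007422 E, +0.0009375 N).
Azimuth = atan2(E, N) = atan2(-0.0007422, +0.0009375) = 321.6° ≈ 322°.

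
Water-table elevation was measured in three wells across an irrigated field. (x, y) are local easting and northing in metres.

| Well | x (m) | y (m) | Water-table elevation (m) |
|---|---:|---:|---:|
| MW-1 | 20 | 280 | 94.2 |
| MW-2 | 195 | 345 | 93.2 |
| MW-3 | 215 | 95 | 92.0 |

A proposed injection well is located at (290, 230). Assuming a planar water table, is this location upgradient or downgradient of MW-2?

Three-point gradient (reference MW-1): Δ to MW-2 = (175, 65, -1.0), Δ to MW-3 = (195, -185, -2.2).
∂h/∂x = -0.007281, ∂h/∂y = +0.004218 (det = -45050).
Head at (290, 230) = 94.2 + (-0.007281)·(270) + (+0.004218)·(-50) = 92.02 m.
That is lower than the 93.2 m at MW-2, so the point is downgradient.

downgradient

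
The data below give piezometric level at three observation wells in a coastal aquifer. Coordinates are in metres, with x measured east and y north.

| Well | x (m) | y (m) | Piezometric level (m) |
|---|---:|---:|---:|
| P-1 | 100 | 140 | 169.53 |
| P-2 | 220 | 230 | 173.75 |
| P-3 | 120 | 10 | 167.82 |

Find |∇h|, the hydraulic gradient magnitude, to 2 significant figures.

Taking P-1 as reference: P-2−P-1 = (120, 90, +4.22); P-3−P-1 = (20, -130, -1.71).
Solve a·Δx + b·Δy = Δh: det = 120·(-130) − 20·90 = -17400.
∂h/∂x = [(+4.22)·(-130) − (-1.71)·90] / -17400 = +0.02268
∂h/∂y = [120·(-1.71) − 20·(+4.22)] / -17400 = +0.01664
|∇h| = √(0.02268² + 0.01664²) = 0.02813

0.028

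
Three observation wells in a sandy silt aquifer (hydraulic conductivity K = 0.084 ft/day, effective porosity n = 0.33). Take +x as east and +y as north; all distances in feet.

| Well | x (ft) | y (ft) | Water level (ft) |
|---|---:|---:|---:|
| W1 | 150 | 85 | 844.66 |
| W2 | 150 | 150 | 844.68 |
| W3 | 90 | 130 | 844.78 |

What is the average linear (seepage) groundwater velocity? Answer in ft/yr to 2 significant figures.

Three-point gradient (reference W1): Δ to W2 = (0, 65, +0.02), Δ to W3 = (-60, 45, +0.12).
∂h/∂x = -0.001769, ∂h/∂y = +0.0003077 (det = 3900).
|∇h| = √(-0.001769² + 0.0003077²) = 0.001796
Seepage velocity v = K·i/n = 0.084 × 0.001796 / 0.33 = 0.0004572 ft/day = 0.167 ft/yr.

0.17 ft/yr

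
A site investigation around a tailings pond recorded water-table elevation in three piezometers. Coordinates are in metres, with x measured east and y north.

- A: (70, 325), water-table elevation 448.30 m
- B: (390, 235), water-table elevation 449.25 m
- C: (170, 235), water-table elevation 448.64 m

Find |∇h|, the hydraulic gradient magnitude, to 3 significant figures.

0.00286

Three-point gradient (reference A): Δ to B = (320, -90, +0.95), Δ to C = (100, -90, +0.34).
∂h/∂x = +0.002773, ∂h/∂y = -0.0006970 (det = -19800).
|∇h| = √(0.002773² + -0.0006970²) = 0.002859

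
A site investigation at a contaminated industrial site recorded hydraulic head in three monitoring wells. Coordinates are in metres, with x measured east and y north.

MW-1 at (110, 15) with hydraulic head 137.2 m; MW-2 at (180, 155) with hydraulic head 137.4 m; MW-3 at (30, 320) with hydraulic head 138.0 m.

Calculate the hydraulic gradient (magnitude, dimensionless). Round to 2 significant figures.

0.0027

With h = a·x + b·y + c and MW-1 as origin, the differences give:
  70·a + 140·b = +0.2
  (-80)·a + 305·b = +0.8
Eliminate b (×305 and ×140, subtract): 32550·a = -51.00 → a = ∂h/∂x = -0.001567
Back-substitute: b = ∂h/∂y = +0.002212.
|∇h| = √(-0.001567² + 0.002212²) = 0.002711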